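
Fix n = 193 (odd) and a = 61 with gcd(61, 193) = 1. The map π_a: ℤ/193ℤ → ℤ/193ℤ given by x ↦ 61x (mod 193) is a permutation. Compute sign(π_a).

Start at x=51: 51 → 23 → 52 → 84 → 106 → 97 → 127 → … (one orbit).
2 cycles of lengths [192, 1].
n − c = 193 − 2 = 191; sign = (−1)^191 = -1.
Zolotarev: (61|193) = -1, matching the cycle-count sign.

-1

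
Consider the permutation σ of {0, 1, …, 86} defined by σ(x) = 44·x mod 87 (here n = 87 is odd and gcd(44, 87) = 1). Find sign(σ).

Trace 11: π^k(11) = [11, 49, 68, 34, 17, 52, 26] for k=0..6.
Cycle lengths of π_44 on ℤ/87ℤ: [28, 28, 28, 2, 1]; 5 cycles in total.
n − c = 87 − 5 = 82; sign = (−1)^82 = +1.

+1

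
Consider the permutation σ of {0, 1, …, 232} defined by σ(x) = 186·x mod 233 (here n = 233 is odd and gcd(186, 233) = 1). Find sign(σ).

-1

Trace 107: π^k(107) = [107, 97, 101, 146, 128, 42, 123] for k=0..6.
Decompose π into cycles: lengths [232, 1] (2 cycles, including the fixed point 0).
sign(π) = (−1)^{n − #cycles} = (−1)^{233−2} = (−1)^231 = -1.
Check: (186/233) = -1 by Zolotarev.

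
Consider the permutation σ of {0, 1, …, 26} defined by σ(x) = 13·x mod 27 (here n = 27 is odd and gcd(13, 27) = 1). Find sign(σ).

Orbit of 13 under x↦13x: [13, 7, 10, 22, 16, 19, 4]… (length divides ord_27(13)).
Cycle lengths of π_13 on ℤ/27ℤ: [9, 9, 3, 3, 1, 1, 1]; 7 cycles in total.
With 7 cycles on 27 points, sign = (−1)^{27−7} = +1.

+1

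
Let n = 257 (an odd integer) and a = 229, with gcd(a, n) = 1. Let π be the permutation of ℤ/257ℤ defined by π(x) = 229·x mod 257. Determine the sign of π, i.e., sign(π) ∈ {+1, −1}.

Start at x=227: 227 → 69 → 124 → 126 → 70 → 96 → 139 → … (one orbit).
The orbit structure of x ↦ 229x mod 257: 2 orbits of sizes [256, 1].
sign(π) = (−1)^{n − #cycles} = (−1)^{257−2} = (−1)^255 = -1.
Zolotarev: (229|257) = -1, matching the cycle-count sign.

-1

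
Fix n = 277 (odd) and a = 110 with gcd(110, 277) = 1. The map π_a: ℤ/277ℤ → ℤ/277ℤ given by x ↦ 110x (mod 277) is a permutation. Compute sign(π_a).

-1

Orbit of 30 under x↦110x: [30, 253, 130, 173, 194, 11, 102]… (length divides ord_277(110)).
The orbit structure of x ↦ 110x mod 277: 2 orbits of sizes [276, 1].
With 2 cycles on 277 points, sign = (−1)^{277−2} = -1.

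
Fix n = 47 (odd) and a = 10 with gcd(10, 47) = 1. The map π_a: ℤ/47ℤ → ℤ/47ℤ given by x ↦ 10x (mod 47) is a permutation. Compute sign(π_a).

-1

Orbit of 20 under x↦10x: [20, 12, 26, 25, 15, 9, 43]… (length divides ord_47(10)).
Decompose π into cycles: lengths [46, 1] (2 cycles, including the fixed point 0).
n − c = 47 − 2 = 45; sign = (−1)^45 = -1.
Via Zolotarev, sign(π_{10}) = (10|47) = -1.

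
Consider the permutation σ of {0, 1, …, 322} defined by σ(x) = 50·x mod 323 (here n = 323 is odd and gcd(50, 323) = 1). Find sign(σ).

Trace 50: π^k(50) = [50, 239, 322, 273, 84, 1] for k=0..5.
Cycle type of π: 6×51 + 2×8 + 1; total 60 cycles.
323 − 60 = 263 transpositions; sign(π) = (−1)^263 = -1.

-1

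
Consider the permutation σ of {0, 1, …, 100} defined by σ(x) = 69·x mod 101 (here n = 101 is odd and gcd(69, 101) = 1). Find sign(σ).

-1

Orbit of 6 under x↦69x: [6, 10, 84, 39, 65, 41, 1]… (length divides ord_101(69)).
Cycle lengths of π_69 on ℤ/101ℤ: [20, 20, 20, 20, 20, 1]; 6 cycles in total.
Σ(ℓ_i−1) = 101−6 = 95; sign = (−1)^95 = -1.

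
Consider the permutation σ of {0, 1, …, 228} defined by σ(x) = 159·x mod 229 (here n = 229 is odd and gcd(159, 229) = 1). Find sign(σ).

+1

Trace 53: π^k(53) = [53, 183, 14, 165, 129, 130, 60] for k=0..6.
Cycle lengths of π_159 on ℤ/229ℤ: [57, 57, 57, 57, 1]; 5 cycles in total.
n − c = 229 − 5 = 224; sign = (−1)^224 = +1.
The Jacobi symbol (159|229) = +1 (Zolotarev) agrees.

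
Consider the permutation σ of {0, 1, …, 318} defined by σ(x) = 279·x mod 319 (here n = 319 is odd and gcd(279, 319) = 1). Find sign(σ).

-1

Start at x=115: 115 → 185 → 256 → 287 → 4 → 159 → 20 → … (one orbit).
Decompose π into cycles: lengths [140, 140, 28, 5, 5, 1] (6 cycles, including the fixed point 0).
sign(π) = (−1)^{n − #cycles} = (−1)^{319−6} = (−1)^313 = -1.
The Jacobi symbol (279|319) = -1 (Zolotarev) agrees.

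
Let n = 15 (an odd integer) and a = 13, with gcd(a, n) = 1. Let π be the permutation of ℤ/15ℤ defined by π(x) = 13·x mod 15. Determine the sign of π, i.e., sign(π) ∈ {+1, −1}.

-1

Orbit of 1 under x↦13x: [1, 13, 4, 7]… (length divides ord_15(13)).
Cycle type of π: 4×3 + 1×3; total 6 cycles.
Σ(ℓ_i−1) = 15−6 = 9; sign = (−1)^9 = -1.
The Jacobi symbol (13|15) = -1 (Zolotarev) agrees.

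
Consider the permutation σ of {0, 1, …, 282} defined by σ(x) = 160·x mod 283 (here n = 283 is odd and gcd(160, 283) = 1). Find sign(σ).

Trace 15: π^k(15) = [15, 136, 252, 134, 215, 157, 216] for k=0..6.
The orbit structure of x ↦ 160x mod 283: 3 orbits of sizes [141, 141, 1].
n − c = 283 − 3 = 280; sign = (−1)^280 = +1.
Zolotarev: (160|283) = +1, matching the cycle-count sign.

+1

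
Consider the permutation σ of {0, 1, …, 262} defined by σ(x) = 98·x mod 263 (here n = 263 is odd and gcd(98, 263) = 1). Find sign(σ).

+1

Orbit of 133 under x↦98x: [133, 147, 204, 4, 129, 18, 186]… (length divides ord_263(98)).
The orbit structure of x ↦ 98x mod 263: 3 orbits of sizes [131, 131, 1].
n − c = 263 − 3 = 260; sign = (−1)^260 = +1.
(98|263)_J = +1 (Zolotarev's lemma cross-check).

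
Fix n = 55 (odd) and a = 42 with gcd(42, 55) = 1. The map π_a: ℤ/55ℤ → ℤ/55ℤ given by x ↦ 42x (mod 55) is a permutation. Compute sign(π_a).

Trace 31: π^k(31) = [31, 37, 14, 38, 1, 42, 4] for k=0..6.
Decompose π into cycles: lengths [20, 20, 5, 5, 4, 1] (6 cycles, including the fixed point 0).
n − c = 55 − 6 = 49; sign = (−1)^49 = -1.

-1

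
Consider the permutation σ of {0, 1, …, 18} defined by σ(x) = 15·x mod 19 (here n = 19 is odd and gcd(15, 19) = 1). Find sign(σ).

Start at x=1: 1 → 15 → 16 → 12 → 9 → 2 → 11 → … (one orbit).
Decompose π into cycles: lengths [18, 1] (2 cycles, including the fixed point 0).
sign(π) = (−1)^{n − #cycles} = (−1)^{19−2} = (−1)^17 = -1.

-1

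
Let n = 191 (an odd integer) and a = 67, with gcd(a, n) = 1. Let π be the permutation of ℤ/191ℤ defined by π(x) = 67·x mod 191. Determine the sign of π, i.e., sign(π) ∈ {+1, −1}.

Trace 9: π^k(9) = [9, 30, 100, 15, 50, 103, 25] for k=0..6.
The orbit structure of x ↦ 67x mod 191: 3 orbits of sizes [95, 95, 1].
3 cycles on 191: each ℓ→(−1)^(ℓ−1), product (−1)^188 = +1.

+1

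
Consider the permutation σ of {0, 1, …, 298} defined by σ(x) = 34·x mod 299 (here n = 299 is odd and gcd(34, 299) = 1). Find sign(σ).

Orbit of 142 under x↦34x: [142, 44, 1, 34, 259, 135, 105]… (length divides ord_299(34)).
11 cycles of lengths [44, 44, 44, 44, 44, 44, 22, 4, 4, 4, 1].
With 11 cycles on 299 points, sign = (−1)^{299−11} = +1.

+1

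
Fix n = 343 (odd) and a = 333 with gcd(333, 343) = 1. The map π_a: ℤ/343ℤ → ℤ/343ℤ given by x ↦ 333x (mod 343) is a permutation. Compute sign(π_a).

Start at x=214: 214 → 261 → 134 → 32 → 23 → 113 → 242 → … (one orbit).
7 cycles of lengths [147, 147, 21, 21, 3, 3, 1].
343 − 7 = 336 transpositions; sign(π) = (−1)^336 = +1.
Check: (333/343) = +1 by Zolotarev.

+1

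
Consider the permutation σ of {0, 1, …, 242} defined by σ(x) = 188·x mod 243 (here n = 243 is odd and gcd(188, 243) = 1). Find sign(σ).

Orbit of 109 under x↦188x: [109, 80, 217, 215, 82, 107, 190]… (length divides ord_243(188)).
π_188 has 32 disjoint cycles with lengths [18, 18, 18, 18, 18, 18, 18, 18, 18, 6, 6, 6, 6, 6, 6, 6, 6, 6, 2, 2, 2, 2, 2, 2, 2, 2, 2, 2, 2, 2, 2, 1] on {0,…,242}.
243 − 32 = 211 transpositions; sign(π) = (−1)^211 = -1.
The Jacobi symbol (188|243) = -1 (Zolotarev) agrees.

-1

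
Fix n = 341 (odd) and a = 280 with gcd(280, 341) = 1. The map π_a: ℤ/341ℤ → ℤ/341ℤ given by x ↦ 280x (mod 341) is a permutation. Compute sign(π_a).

+1

Trace 125: π^k(125) = [125, 218, 1, 280, 311] for k=0..4.
The orbit structure of x ↦ 280x mod 341: 93 orbits of sizes [5, 5, 5, 5, 5, 5, 5, 5, 5, 5, 5, 5, 5, 5, 5, 5, 5, 5, 5, 5, 5, 5, 5, 5, 5, 5, 5, 5, 5, 5, 5, 5, 5, 5, 5, 5, 5, 5, 5, 5, 5, 5, 5, 5, 5, 5, 5, 5, 5, 5, 5, 5, 5, 5, 5, 5, 5, 5, 5, 5, 5, 5, 1, 1, 1, 1, 1, 1, 1, 1, 1, 1, 1, 1, 1, 1, 1, 1, 1, 1, 1, 1, 1, 1, 1, 1, 1, 1, 1, 1, 1, 1, 1].
341 − 93 = 248 transpositions; sign(π) = (−1)^248 = +1.
The Jacobi symbol (280|341) = +1 (Zolotarev) agrees.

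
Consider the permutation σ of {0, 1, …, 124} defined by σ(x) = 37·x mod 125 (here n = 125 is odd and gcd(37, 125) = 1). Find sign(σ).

Start at x=53: 53 → 86 → 57 → 109 → 33 → 96 → 52 → … (one orbit).
π_37 has 4 disjoint cycles with lengths [100, 20, 4, 1] on {0,…,124}.
n − c = 125 − 4 = 121; sign = (−1)^121 = -1.
(37|125)_J = -1 (Zolotarev's lemma cross-check).

-1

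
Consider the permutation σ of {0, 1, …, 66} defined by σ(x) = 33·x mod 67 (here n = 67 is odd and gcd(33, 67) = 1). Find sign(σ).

Orbit of 40 under x↦33x: [40, 47, 10, 62, 36, 49, 9]… (length divides ord_67(33)).
Decompose π into cycles: lengths [33, 33, 1] (3 cycles, including the fixed point 0).
sign(π) = (−1)^{n − #cycles} = (−1)^{67−3} = (−1)^64 = +1.
Via Zolotarev, sign(π_{33}) = (33|67) = +1.

+1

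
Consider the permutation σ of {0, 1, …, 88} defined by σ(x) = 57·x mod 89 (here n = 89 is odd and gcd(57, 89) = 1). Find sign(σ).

+1

Orbit of 2 under x↦57x: [2, 25, 1, 57, 45, 73, 67]… (length divides ord_89(57)).
5 cycles of lengths [22, 22, 22, 22, 1].
n − c = 89 − 5 = 84; sign = (−1)^84 = +1.
Check: (57/89) = +1 by Zolotarev.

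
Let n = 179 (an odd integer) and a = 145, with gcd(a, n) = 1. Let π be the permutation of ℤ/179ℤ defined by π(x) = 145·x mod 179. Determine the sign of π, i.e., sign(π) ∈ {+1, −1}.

Start at x=52: 52 → 22 → 147 → 14 → 61 → 74 → 169 → … (one orbit).
Decompose π into cycles: lengths [89, 89, 1] (3 cycles, including the fixed point 0).
sign(π) = (−1)^{n − #cycles} = (−1)^{179−3} = (−1)^176 = +1.
(145|179)_J = +1 (Zolotarev's lemma cross-check).

+1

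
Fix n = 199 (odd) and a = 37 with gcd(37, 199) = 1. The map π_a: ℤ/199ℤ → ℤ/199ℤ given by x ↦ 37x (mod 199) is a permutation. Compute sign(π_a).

-1

Start at x=107: 107 → 178 → 19 → 106 → 141 → 43 → 198 → … (one orbit).
Cycle type of π: 18×11 + 1; total 12 cycles.
Σ(ℓ_i−1) = 199−12 = 187; sign = (−1)^187 = -1.
Zolotarev: (37|199) = -1, matching the cycle-count sign.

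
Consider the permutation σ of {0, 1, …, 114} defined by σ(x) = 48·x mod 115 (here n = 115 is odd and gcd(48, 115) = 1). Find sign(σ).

-1

Trace 98: π^k(98) = [98, 104, 47, 71, 73, 54, 62] for k=0..6.
Cycle type of π: 44×2 + 11×2 + 4 + 1; total 6 cycles.
115 − 6 = 109 transpositions; sign(π) = (−1)^109 = -1.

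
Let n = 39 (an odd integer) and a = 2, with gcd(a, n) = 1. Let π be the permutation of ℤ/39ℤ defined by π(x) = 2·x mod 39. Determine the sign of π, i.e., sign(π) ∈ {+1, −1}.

+1

Trace 10: π^k(10) = [10, 20, 1, 2, 4, 8, 16] for k=0..6.
Cycle type of π: 12×3 + 2 + 1; total 5 cycles.
sign(π) = (−1)^{n − #cycles} = (−1)^{39−5} = (−1)^34 = +1.
The Jacobi symbol (2|39) = +1 (Zolotarev) agrees.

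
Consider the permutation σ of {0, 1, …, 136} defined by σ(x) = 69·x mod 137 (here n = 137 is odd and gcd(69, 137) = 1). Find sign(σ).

Start at x=118: 118 → 59 → 98 → 49 → 93 → 115 → 126 → … (one orbit).
Cycle type of π: 68×2 + 1; total 3 cycles.
With 3 cycles on 137 points, sign = (−1)^{137−3} = +1.
Via Zolotarev, sign(π_{69}) = (69|137) = +1.

+1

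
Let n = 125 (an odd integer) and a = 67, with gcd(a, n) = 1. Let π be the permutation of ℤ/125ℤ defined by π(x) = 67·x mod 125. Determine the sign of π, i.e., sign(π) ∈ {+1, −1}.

-1

Trace 54: π^k(54) = [54, 118, 31, 77, 34, 28, 1] for k=0..6.
Decompose π into cycles: lengths [100, 20, 4, 1] (4 cycles, including the fixed point 0).
Σ(ℓ_i−1) = 125−4 = 121; sign = (−1)^121 = -1.
Zolotarev: (67|125) = -1, matching the cycle-count sign.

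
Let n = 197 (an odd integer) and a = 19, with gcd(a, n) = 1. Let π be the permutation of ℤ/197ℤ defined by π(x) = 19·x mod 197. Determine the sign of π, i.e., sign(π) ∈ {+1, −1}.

Orbit of 83 under x↦19x: [83, 1, 19, 164, 161, 104, 6]… (length divides ord_197(19)).
Cycle type of π: 14×14 + 1; total 15 cycles.
n − c = 197 − 15 = 182; sign = (−1)^182 = +1.

+1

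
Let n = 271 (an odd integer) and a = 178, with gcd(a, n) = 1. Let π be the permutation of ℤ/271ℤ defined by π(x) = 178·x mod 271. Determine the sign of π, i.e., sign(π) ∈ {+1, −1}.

+1

Trace 28: π^k(28) = [28, 106, 169, 1, 178, 248, 242] for k=0..6.
Cycle lengths of π_178 on ℤ/271ℤ: [9, 9, 9, 9, 9, 9, 9, 9, 9, 9, 9, 9, 9, 9, 9, 9, 9, 9, 9, 9, 9, 9, 9, 9, 9, 9, 9, 9, 9, 9, 1]; 31 cycles in total.
sign(π) = (−1)^{n − #cycles} = (−1)^{271−31} = (−1)^240 = +1.
(178|271)_J = +1 (Zolotarev's lemma cross-check).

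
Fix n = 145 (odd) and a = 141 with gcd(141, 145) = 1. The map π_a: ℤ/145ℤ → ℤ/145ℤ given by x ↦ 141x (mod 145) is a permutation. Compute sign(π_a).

Trace 81: π^k(81) = [81, 111, 136, 36, 1, 141, 16] for k=0..6.
Cycle lengths of π_141 on ℤ/145ℤ: [7, 7, 7, 7, 7, 7, 7, 7, 7, 7, 7, 7, 7, 7, 7, 7, 7, 7, 7, 7, 1, 1, 1, 1, 1]; 25 cycles in total.
25 cycles on 145: each ℓ→(−1)^(ℓ−1), product (−1)^120 = +1.

+1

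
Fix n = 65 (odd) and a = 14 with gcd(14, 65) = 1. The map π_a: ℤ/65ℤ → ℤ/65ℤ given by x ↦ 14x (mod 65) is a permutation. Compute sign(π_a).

Orbit of 14 under x↦14x: [14, 1]… (length divides ord_65(14)).
Cycle lengths of π_14 on ℤ/65ℤ: [2, 2, 2, 2, 2, 2, 2, 2, 2, 2, 2, 2, 2, 2, 2, 2, 2, 2, 2, 2, 2, 2, 2, 2, 2, 2, 1, 1, 1, 1, 1, 1, 1, 1, 1, 1, 1, 1, 1]; 39 cycles in total.
With 39 cycles on 65 points, sign = (−1)^{65−39} = +1.

+1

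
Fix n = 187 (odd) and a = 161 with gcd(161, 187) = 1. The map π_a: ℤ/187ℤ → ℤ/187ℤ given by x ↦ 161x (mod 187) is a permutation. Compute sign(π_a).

Start at x=169: 169 → 94 → 174 → 151 → 1 → 161 → 115 → … (one orbit).
8 cycles of lengths [40, 40, 40, 40, 10, 8, 8, 1].
sign(π) = (−1)^{n − #cycles} = (−1)^{187−8} = (−1)^179 = -1.

-1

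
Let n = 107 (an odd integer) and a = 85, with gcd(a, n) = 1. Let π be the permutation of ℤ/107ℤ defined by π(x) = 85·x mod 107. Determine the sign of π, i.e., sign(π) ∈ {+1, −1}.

+1

Start at x=64: 64 → 90 → 53 → 11 → 79 → 81 → 37 → … (one orbit).
π_85 has 3 disjoint cycles with lengths [53, 53, 1] on {0,…,106}.
3 cycles on 107: each ℓ→(−1)^(ℓ−1), product (−1)^104 = +1.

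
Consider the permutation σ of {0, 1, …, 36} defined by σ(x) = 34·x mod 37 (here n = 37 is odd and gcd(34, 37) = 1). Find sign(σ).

+1

Orbit of 1 under x↦34x: [1, 34, 9, 10, 7, 16, 26]… (length divides ord_37(34)).
Cycle lengths of π_34 on ℤ/37ℤ: [9, 9, 9, 9, 1]; 5 cycles in total.
With 5 cycles on 37 points, sign = (−1)^{37−5} = +1.
Zolotarev: (34|37) = +1, matching the cycle-count sign.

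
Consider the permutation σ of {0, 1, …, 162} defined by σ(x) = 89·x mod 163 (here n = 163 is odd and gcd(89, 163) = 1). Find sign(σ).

-1

Orbit of 124 under x↦89x: [124, 115, 129, 71, 125, 41, 63]… (length divides ord_163(89)).
Cycle type of π: 162 + 1; total 2 cycles.
2 cycles on 163: each ℓ→(−1)^(ℓ−1), product (−1)^161 = -1.
Check: (89/163) = -1 by Zolotarev.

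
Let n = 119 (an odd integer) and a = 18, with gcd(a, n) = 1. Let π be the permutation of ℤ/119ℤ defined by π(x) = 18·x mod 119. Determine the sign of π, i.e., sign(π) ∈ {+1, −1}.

Orbit of 1 under x↦18x: [1, 18, 86]… (length divides ord_119(18)).
The orbit structure of x ↦ 18x mod 119: 51 orbits of sizes [3, 3, 3, 3, 3, 3, 3, 3, 3, 3, 3, 3, 3, 3, 3, 3, 3, 3, 3, 3, 3, 3, 3, 3, 3, 3, 3, 3, 3, 3, 3, 3, 3, 3, 1, 1, 1, 1, 1, 1, 1, 1, 1, 1, 1, 1, 1, 1, 1, 1, 1].
119 − 51 = 68 transpositions; sign(π) = (−1)^68 = +1.
Via Zolotarev, sign(π_{18}) = (18|119) = +1.

+1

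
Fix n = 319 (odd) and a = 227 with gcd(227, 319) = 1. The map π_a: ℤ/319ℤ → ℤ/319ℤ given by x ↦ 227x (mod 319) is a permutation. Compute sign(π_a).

Orbit of 152 under x↦227x: [152, 52, 1, 227, 170, 310, 190]… (length divides ord_319(227)).
Cycle lengths of π_227 on ℤ/319ℤ: [70, 70, 70, 70, 10, 7, 7, 7, 7, 1]; 10 cycles in total.
sign(π) = (−1)^{n − #cycles} = (−1)^{319−10} = (−1)^309 = -1.

-1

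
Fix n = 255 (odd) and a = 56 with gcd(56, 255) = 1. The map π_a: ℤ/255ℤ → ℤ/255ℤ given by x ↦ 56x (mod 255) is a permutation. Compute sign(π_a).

+1

Orbit of 166 under x↦56x: [166, 116, 121, 146, 16, 131, 196]… (length divides ord_255(56)).
π_56 has 25 disjoint cycles with lengths [16, 16, 16, 16, 16, 16, 16, 16, 16, 16, 16, 16, 16, 16, 16, 2, 2, 2, 2, 2, 1, 1, 1, 1, 1] on {0,…,254}.
255 − 25 = 230 transpositions; sign(π) = (−1)^230 = +1.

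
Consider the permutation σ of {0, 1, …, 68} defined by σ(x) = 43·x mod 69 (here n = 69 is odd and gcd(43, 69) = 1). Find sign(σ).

-1

Start at x=19: 19 → 58 → 10 → 16 → 67 → 52 → 28 → … (one orbit).
The orbit structure of x ↦ 43x mod 69: 6 orbits of sizes [22, 22, 22, 1, 1, 1].
69 − 6 = 63 transpositions; sign(π) = (−1)^63 = -1.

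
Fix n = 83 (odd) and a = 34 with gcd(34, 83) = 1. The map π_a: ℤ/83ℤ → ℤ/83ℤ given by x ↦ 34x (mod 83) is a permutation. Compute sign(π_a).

-1

Start at x=21: 21 → 50 → 40 → 32 → 9 → 57 → 29 → … (one orbit).
π_34 has 2 disjoint cycles with lengths [82, 1] on {0,…,82}.
n − c = 83 − 2 = 81; sign = (−1)^81 = -1.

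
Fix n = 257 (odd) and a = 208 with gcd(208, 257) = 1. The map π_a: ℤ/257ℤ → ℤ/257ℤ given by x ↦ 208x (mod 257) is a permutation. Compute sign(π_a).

+1

Orbit of 95 under x↦208x: [95, 228, 136, 18, 146, 42, 255]… (length divides ord_257(208)).
The orbit structure of x ↦ 208x mod 257: 3 orbits of sizes [128, 128, 1].
n − c = 257 − 3 = 254; sign = (−1)^254 = +1.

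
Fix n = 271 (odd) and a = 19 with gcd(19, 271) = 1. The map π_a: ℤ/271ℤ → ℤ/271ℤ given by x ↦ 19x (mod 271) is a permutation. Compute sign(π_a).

-1

Start at x=244: 244 → 29 → 9 → 171 → 268 → 214 → 1 → … (one orbit).
Cycle lengths of π_19 on ℤ/271ℤ: [30, 30, 30, 30, 30, 30, 30, 30, 30, 1]; 10 cycles in total.
With 10 cycles on 271 points, sign = (−1)^{271−10} = -1.
The Jacobi symbol (19|271) = -1 (Zolotarev) agrees.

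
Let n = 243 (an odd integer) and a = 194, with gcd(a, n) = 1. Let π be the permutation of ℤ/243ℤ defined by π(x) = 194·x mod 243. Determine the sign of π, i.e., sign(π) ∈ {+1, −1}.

-1

Trace 89: π^k(89) = [89, 13, 92, 109, 5, 241, 98] for k=0..6.
π_194 has 6 disjoint cycles with lengths [162, 54, 18, 6, 2, 1] on {0,…,242}.
n − c = 243 − 6 = 237; sign = (−1)^237 = -1.
Check: (194/243) = -1 by Zolotarev.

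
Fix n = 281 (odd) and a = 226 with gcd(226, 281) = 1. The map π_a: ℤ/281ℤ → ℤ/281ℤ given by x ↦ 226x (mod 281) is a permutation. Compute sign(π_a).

-1

Start at x=91: 91 → 53 → 176 → 155 → 186 → 167 → 88 → … (one orbit).
π_226 has 2 disjoint cycles with lengths [280, 1] on {0,…,280}.
Σ(ℓ_i−1) = 281−2 = 279; sign = (−1)^279 = -1.
Via Zolotarev, sign(π_{226}) = (226|281) = -1.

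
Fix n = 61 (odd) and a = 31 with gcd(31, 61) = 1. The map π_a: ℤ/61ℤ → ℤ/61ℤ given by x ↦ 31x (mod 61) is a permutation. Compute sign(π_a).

Trace 37: π^k(37) = [37, 49, 55, 58, 29, 45, 53] for k=0..6.
The orbit structure of x ↦ 31x mod 61: 2 orbits of sizes [60, 1].
sign(π) = (−1)^{n − #cycles} = (−1)^{61−2} = (−1)^59 = -1.

-1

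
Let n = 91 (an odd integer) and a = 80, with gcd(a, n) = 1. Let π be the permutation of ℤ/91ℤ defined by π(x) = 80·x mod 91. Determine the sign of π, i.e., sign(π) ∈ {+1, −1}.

+1

Trace 24: π^k(24) = [24, 9, 83, 88, 33, 1, 80] for k=0..6.
Cycle lengths of π_80 on ℤ/91ℤ: [12, 12, 12, 12, 12, 12, 12, 6, 1]; 9 cycles in total.
sign(π) = (−1)^{n − #cycles} = (−1)^{91−9} = (−1)^82 = +1.
Zolotarev: (80|91) = +1, matching the cycle-count sign.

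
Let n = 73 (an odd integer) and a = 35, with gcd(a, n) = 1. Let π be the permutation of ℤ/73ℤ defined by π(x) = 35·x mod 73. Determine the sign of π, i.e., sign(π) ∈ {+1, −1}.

+1

Start at x=49: 49 → 36 → 19 → 8 → 61 → 18 → 46 → … (one orbit).
Cycle lengths of π_35 on ℤ/73ℤ: [36, 36, 1]; 3 cycles in total.
n − c = 73 − 3 = 70; sign = (−1)^70 = +1.
Via Zolotarev, sign(π_{35}) = (35|73) = +1.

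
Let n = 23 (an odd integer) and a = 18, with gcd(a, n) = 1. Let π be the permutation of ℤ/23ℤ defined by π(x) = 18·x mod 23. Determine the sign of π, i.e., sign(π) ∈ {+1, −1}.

Orbit of 4 under x↦18x: [4, 3, 8, 6, 16, 12, 9]… (length divides ord_23(18)).
π_18 has 3 disjoint cycles with lengths [11, 11, 1] on {0,…,22}.
Σ(ℓ_i−1) = 23−3 = 20; sign = (−1)^20 = +1.
Check: (18/23) = +1 by Zolotarev.

+1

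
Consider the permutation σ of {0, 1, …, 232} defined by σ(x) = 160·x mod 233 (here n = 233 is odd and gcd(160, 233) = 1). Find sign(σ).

Start at x=71: 71 → 176 → 200 → 79 → 58 → 193 → 124 → … (one orbit).
Decompose π into cycles: lengths [232, 1] (2 cycles, including the fixed point 0).
n − c = 233 − 2 = 231; sign = (−1)^231 = -1.
Check: (160/233) = -1 by Zolotarev.

-1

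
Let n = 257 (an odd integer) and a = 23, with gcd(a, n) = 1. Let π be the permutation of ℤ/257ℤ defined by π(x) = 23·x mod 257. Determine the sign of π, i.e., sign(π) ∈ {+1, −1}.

Start at x=223: 223 → 246 → 4 → 92 → 60 → 95 → 129 → … (one orbit).
π_23 has 5 disjoint cycles with lengths [64, 64, 64, 64, 1] on {0,…,256}.
Σ(ℓ_i−1) = 257−5 = 252; sign = (−1)^252 = +1.
(23|257)_J = +1 (Zolotarev's lemma cross-check).

+1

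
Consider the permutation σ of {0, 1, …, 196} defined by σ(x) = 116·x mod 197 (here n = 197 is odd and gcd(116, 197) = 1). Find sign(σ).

Trace 190: π^k(190) = [190, 173, 171, 136, 16, 83, 172] for k=0..6.
π_116 has 3 disjoint cycles with lengths [98, 98, 1] on {0,…,196}.
3 cycles on 197: each ℓ→(−1)^(ℓ−1), product (−1)^194 = +1.

+1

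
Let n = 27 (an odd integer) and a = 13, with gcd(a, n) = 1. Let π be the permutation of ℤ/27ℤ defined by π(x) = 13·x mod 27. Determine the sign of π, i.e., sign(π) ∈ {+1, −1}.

Trace 25: π^k(25) = [25, 1, 13, 7, 10, 22, 16] for k=0..6.
Cycle type of π: 9×2 + 3×2 + 1×3; total 7 cycles.
Σ(ℓ_i−1) = 27−7 = 20; sign = (−1)^20 = +1.

+1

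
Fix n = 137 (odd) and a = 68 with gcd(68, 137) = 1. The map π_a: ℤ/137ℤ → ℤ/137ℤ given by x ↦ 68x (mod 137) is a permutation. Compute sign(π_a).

Orbit of 56 under x↦68x: [56, 109, 14, 130, 72, 101, 18]… (length divides ord_137(68)).
π_68 has 3 disjoint cycles with lengths [68, 68, 1] on {0,…,136}.
Σ(ℓ_i−1) = 137−3 = 134; sign = (−1)^134 = +1.

+1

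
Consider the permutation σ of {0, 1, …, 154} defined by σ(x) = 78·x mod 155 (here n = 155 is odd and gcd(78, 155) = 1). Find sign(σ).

Orbit of 16 under x↦78x: [16, 8, 4, 2, 1, 78, 39]… (length divides ord_155(78)).
Decompose π into cycles: lengths [20, 20, 20, 20, 20, 20, 5, 5, 5, 5, 5, 5, 4, 1] (14 cycles, including the fixed point 0).
n − c = 155 − 14 = 141; sign = (−1)^141 = -1.
Via Zolotarev, sign(π_{78}) = (78|155) = -1.

-1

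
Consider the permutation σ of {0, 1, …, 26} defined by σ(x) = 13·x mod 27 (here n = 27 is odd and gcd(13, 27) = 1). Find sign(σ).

+1

Trace 19: π^k(19) = [19, 4, 25, 1, 13, 7, 10] for k=0..6.
π_13 has 7 disjoint cycles with lengths [9, 9, 3, 3, 1, 1, 1] on {0,…,26}.
27 − 7 = 20 transpositions; sign(π) = (−1)^20 = +1.
Zolotarev: (13|27) = +1, matching the cycle-count sign.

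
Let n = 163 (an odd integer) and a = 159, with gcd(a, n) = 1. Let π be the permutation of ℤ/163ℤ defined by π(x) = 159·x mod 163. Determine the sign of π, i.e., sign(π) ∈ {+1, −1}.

Start at x=118: 118 → 17 → 95 → 109 → 53 → 114 → 33 → … (one orbit).
2 cycles of lengths [162, 1].
sign(π) = (−1)^{n − #cycles} = (−1)^{163−2} = (−1)^161 = -1.

-1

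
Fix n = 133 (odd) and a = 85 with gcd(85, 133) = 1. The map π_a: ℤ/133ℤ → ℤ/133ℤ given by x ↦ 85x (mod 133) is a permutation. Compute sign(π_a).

Start at x=1: 1 → 85 → 43 → 64 → 120 → 92 → 106 → … (one orbit).
Cycle type of π: 9×14 + 1×7; total 21 cycles.
21 cycles on 133: each ℓ→(−1)^(ℓ−1), product (−1)^112 = +1.

+1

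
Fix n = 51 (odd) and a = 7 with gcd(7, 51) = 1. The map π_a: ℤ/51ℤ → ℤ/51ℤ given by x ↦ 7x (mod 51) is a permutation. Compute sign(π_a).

-1

Start at x=31: 31 → 13 → 40 → 25 → 22 → 1 → 7 → … (one orbit).
The orbit structure of x ↦ 7x mod 51: 6 orbits of sizes [16, 16, 16, 1, 1, 1].
sign(π) = (−1)^{n − #cycles} = (−1)^{51−6} = (−1)^45 = -1.
Via Zolotarev, sign(π_{7}) = (7|51) = -1.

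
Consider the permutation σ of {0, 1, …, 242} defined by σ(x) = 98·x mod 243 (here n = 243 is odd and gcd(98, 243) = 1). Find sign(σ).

Orbit of 179 under x↦98x: [179, 46, 134, 10, 8, 55, 44]… (length divides ord_243(98)).
Cycle lengths of π_98 on ℤ/243ℤ: [54, 54, 54, 18, 18, 18, 6, 6, 6, 2, 2, 2, 2, 1]; 14 cycles in total.
Σ(ℓ_i−1) = 243−14 = 229; sign = (−1)^229 = -1.
Check: (98/243) = -1 by Zolotarev.

-1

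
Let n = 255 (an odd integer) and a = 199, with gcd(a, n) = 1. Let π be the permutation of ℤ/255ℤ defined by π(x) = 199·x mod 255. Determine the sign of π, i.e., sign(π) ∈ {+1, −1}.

Start at x=1: 1 → 199 → 76 → 79 → 166 → 139 → 121 → … (one orbit).
π_199 has 24 disjoint cycles with lengths [16, 16, 16, 16, 16, 16, 16, 16, 16, 16, 16, 16, 16, 16, 16, 2, 2, 2, 2, 2, 2, 1, 1, 1] on {0,…,254}.
24 cycles on 255: each ℓ→(−1)^(ℓ−1), product (−1)^231 = -1.
Check: (199/255) = -1 by Zolotarev.

-1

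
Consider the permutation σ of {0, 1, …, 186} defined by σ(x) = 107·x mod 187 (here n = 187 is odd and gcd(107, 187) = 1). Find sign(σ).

+1

Orbit of 47 under x↦107x: [47, 167, 104, 95, 67, 63, 9]… (length divides ord_187(107)).
π_107 has 5 disjoint cycles with lengths [80, 80, 16, 10, 1] on {0,…,186}.
187 − 5 = 182 transpositions; sign(π) = (−1)^182 = +1.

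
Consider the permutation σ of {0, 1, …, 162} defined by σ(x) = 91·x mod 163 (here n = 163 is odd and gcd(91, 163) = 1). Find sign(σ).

Start at x=57: 57 → 134 → 132 → 113 → 14 → 133 → 41 → … (one orbit).
Cycle type of π: 81×2 + 1; total 3 cycles.
3 cycles on 163: each ℓ→(−1)^(ℓ−1), product (−1)^160 = +1.

+1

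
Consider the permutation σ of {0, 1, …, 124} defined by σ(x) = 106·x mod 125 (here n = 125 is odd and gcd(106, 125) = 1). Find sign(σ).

+1

Orbit of 31 under x↦106x: [31, 36, 66, 121, 76, 56, 61]… (length divides ord_125(106)).
Cycle lengths of π_106 on ℤ/125ℤ: [25, 25, 25, 25, 5, 5, 5, 5, 1, 1, 1, 1, 1]; 13 cycles in total.
125 − 13 = 112 transpositions; sign(π) = (−1)^112 = +1.
Zolotarev: (106|125) = +1, matching the cycle-count sign.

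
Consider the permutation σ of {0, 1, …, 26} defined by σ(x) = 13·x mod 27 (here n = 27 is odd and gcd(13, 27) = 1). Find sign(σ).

+1

Start at x=25: 25 → 1 → 13 → 7 → 10 → 22 → 16 → … (one orbit).
π_13 has 7 disjoint cycles with lengths [9, 9, 3, 3, 1, 1, 1] on {0,…,26}.
sign(π) = (−1)^{n − #cycles} = (−1)^{27−7} = (−1)^20 = +1.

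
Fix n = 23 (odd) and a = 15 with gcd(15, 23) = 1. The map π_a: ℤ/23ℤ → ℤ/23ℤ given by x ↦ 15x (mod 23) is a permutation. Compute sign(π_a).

Start at x=19: 19 → 9 → 20 → 1 → 15 → 18 → 17 → … (one orbit).
Cycle type of π: 22 + 1; total 2 cycles.
23 − 2 = 21 transpositions; sign(π) = (−1)^21 = -1.
(15|23)_J = -1 (Zolotarev's lemma cross-check).

-1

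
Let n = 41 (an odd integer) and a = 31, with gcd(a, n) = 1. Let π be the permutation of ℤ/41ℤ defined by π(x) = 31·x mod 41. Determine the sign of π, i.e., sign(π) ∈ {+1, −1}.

Orbit of 16 under x↦31x: [16, 4, 1, 31, 18, 25, 37]… (length divides ord_41(31)).
Cycle lengths of π_31 on ℤ/41ℤ: [10, 10, 10, 10, 1]; 5 cycles in total.
5 cycles on 41: each ℓ→(−1)^(ℓ−1), product (−1)^36 = +1.
Check: (31/41) = +1 by Zolotarev.

+1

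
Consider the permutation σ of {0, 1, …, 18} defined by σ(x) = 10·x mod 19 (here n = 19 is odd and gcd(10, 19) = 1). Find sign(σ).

-1

Orbit of 14 under x↦10x: [14, 7, 13, 16, 8, 4, 2]… (length divides ord_19(10)).
π_10 has 2 disjoint cycles with lengths [18, 1] on {0,…,18}.
With 2 cycles on 19 points, sign = (−1)^{19−2} = -1.
The Jacobi symbol (10|19) = -1 (Zolotarev) agrees.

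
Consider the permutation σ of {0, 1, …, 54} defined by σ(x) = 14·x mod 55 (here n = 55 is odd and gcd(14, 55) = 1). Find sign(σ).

+1

Trace 26: π^k(26) = [26, 34, 36, 9, 16, 4, 1] for k=0..6.
9 cycles of lengths [10, 10, 10, 10, 5, 5, 2, 2, 1].
9 cycles on 55: each ℓ→(−1)^(ℓ−1), product (−1)^46 = +1.
The Jacobi symbol (14|55) = +1 (Zolotarev) agrees.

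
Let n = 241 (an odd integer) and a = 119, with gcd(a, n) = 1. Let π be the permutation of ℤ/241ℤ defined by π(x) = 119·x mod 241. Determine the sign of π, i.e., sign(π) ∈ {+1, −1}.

+1

Trace 205: π^k(205) = [205, 54, 160, 1, 119, 183, 87] for k=0..6.
Decompose π into cycles: lengths [15, 15, 15, 15, 15, 15, 15, 15, 15, 15, 15, 15, 15, 15, 15, 15, 1] (17 cycles, including the fixed point 0).
17 cycles on 241: each ℓ→(−1)^(ℓ−1), product (−1)^224 = +1.
The Jacobi symbol (119|241) = +1 (Zolotarev) agrees.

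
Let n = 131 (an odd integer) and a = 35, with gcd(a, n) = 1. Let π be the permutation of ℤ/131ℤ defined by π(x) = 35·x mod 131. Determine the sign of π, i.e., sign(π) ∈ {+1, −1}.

+1

Orbit of 48 under x↦35x: [48, 108, 112, 121, 43, 64, 13]… (length divides ord_131(35)).
Cycle type of π: 65×2 + 1; total 3 cycles.
sign(π) = (−1)^{n − #cycles} = (−1)^{131−3} = (−1)^128 = +1.
(35|131)_J = +1 (Zolotarev's lemma cross-check).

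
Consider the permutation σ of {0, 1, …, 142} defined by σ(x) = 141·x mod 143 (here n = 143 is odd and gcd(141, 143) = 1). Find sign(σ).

Orbit of 97 under x↦141x: [97, 92, 102, 82, 122, 42, 59]… (length divides ord_143(141)).
6 cycles of lengths [60, 60, 12, 5, 5, 1].
6 cycles on 143: each ℓ→(−1)^(ℓ−1), product (−1)^137 = -1.
Check: (141/143) = -1 by Zolotarev.

-1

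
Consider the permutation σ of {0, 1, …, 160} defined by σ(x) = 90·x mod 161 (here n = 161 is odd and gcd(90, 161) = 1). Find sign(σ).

Orbit of 71 under x↦90x: [71, 111, 8, 76, 78, 97, 36]… (length divides ord_161(90)).
11 cycles of lengths [22, 22, 22, 22, 22, 22, 22, 2, 2, 2, 1].
Σ(ℓ_i−1) = 161−11 = 150; sign = (−1)^150 = +1.

+1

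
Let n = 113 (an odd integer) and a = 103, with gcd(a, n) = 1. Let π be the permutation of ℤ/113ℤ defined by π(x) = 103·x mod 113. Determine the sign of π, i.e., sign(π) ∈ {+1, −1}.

-1

Orbit of 107 under x↦103x: [107, 60, 78, 11, 3, 83, 74]… (length divides ord_113(103)).
Cycle type of π: 112 + 1; total 2 cycles.
n − c = 113 − 2 = 111; sign = (−1)^111 = -1.
Check: (103/113) = -1 by Zolotarev.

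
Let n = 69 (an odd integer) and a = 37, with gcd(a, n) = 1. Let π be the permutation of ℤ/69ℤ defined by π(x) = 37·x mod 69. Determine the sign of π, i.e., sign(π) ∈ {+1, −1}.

Start at x=28: 28 → 1 → 37 → 58 → 7 → 52 → 61 → … (one orbit).
Cycle lengths of π_37 on ℤ/69ℤ: [22, 22, 22, 1, 1, 1]; 6 cycles in total.
n − c = 69 − 6 = 63; sign = (−1)^63 = -1.

-1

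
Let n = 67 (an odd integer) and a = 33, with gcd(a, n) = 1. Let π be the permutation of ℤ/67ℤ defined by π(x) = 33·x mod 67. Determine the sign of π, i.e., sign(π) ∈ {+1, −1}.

Start at x=24: 24 → 55 → 6 → 64 → 35 → 16 → 59 → … (one orbit).
Decompose π into cycles: lengths [33, 33, 1] (3 cycles, including the fixed point 0).
67 − 3 = 64 transpositions; sign(π) = (−1)^64 = +1.
Zolotarev: (33|67) = +1, matching the cycle-count sign.

+1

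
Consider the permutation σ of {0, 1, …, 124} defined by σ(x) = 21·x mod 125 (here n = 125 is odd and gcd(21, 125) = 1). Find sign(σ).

+1

Start at x=6: 6 → 1 → 21 → 66 → 11 → 106 → 101 → … (one orbit).
Cycle type of π: 25×4 + 5×4 + 1×5; total 13 cycles.
13 cycles on 125: each ℓ→(−1)^(ℓ−1), product (−1)^112 = +1.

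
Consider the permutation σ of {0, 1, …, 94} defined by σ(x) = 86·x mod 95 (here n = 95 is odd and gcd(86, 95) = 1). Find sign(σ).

-1

Orbit of 86 under x↦86x: [86, 81, 31, 6, 41, 11, 91]… (length divides ord_95(86)).
Cycle type of π: 18×5 + 1×5; total 10 cycles.
95 − 10 = 85 transpositions; sign(π) = (−1)^85 = -1.
Via Zolotarev, sign(π_{86}) = (86|95) = -1.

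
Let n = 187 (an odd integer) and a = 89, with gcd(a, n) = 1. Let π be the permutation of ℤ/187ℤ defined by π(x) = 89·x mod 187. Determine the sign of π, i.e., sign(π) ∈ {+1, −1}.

+1

Orbit of 1 under x↦89x: [1, 89, 67, 166]… (length divides ord_187(89)).
π_89 has 55 disjoint cycles with lengths [4, 4, 4, 4, 4, 4, 4, 4, 4, 4, 4, 4, 4, 4, 4, 4, 4, 4, 4, 4, 4, 4, 4, 4, 4, 4, 4, 4, 4, 4, 4, 4, 4, 4, 4, 4, 4, 4, 4, 4, 4, 4, 4, 4, 1, 1, 1, 1, 1, 1, 1, 1, 1, 1, 1] on {0,…,186}.
With 55 cycles on 187 points, sign = (−1)^{187−55} = +1.
Check: (89/187) = +1 by Zolotarev.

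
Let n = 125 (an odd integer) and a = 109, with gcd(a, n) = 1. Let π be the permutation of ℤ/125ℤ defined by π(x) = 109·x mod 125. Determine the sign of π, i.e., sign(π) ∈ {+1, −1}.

+1

Start at x=96: 96 → 89 → 76 → 34 → 81 → 79 → 111 → … (one orbit).
The orbit structure of x ↦ 109x mod 125: 7 orbits of sizes [50, 50, 10, 10, 2, 2, 1].
7 cycles on 125: each ℓ→(−1)^(ℓ−1), product (−1)^118 = +1.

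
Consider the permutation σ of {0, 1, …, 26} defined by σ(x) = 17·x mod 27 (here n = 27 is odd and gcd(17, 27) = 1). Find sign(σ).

-1

Orbit of 17 under x↦17x: [17, 19, 26, 10, 8, 1]… (length divides ord_27(17)).
π_17 has 8 disjoint cycles with lengths [6, 6, 6, 2, 2, 2, 2, 1] on {0,…,26}.
sign(π) = (−1)^{n − #cycles} = (−1)^{27−8} = (−1)^19 = -1.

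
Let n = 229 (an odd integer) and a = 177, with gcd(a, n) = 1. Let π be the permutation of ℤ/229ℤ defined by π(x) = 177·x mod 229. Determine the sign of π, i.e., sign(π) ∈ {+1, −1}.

-1

Trace 227: π^k(227) = [227, 104, 88, 4, 21, 53, 221] for k=0..6.
4 cycles of lengths [76, 76, 76, 1].
Σ(ℓ_i−1) = 229−4 = 225; sign = (−1)^225 = -1.
The Jacobi symbol (177|229) = -1 (Zolotarev) agrees.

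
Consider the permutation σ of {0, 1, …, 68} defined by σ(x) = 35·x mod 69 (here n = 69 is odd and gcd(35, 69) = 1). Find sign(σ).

-1

Orbit of 59 under x↦35x: [59, 64, 32, 16, 8, 4, 2]… (length divides ord_69(35)).
Decompose π into cycles: lengths [22, 22, 11, 11, 2, 1] (6 cycles, including the fixed point 0).
Σ(ℓ_i−1) = 69−6 = 63; sign = (−1)^63 = -1.
(35|69)_J = -1 (Zolotarev's lemma cross-check).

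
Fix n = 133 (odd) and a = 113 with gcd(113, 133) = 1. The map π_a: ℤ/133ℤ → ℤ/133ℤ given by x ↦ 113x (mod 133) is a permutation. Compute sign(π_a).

Orbit of 1 under x↦113x: [1, 113]… (length divides ord_133(113)).
Cycle lengths of π_113 on ℤ/133ℤ: [2, 2, 2, 2, 2, 2, 2, 2, 2, 2, 2, 2, 2, 2, 2, 2, 2, 2, 2, 2, 2, 2, 2, 2, 2, 2, 2, 2, 2, 2, 2, 2, 2, 2, 2, 2, 2, 2, 2, 2, 2, 2, 2, 2, 2, 2, 2, 2, 2, 2, 2, 2, 2, 2, 2, 2, 2, 2, 2, 2, 2, 2, 2, 1, 1, 1, 1, 1, 1, 1]; 70 cycles in total.
Σ(ℓ_i−1) = 133−70 = 63; sign = (−1)^63 = -1.
Check: (113/133) = -1 by Zolotarev.

-1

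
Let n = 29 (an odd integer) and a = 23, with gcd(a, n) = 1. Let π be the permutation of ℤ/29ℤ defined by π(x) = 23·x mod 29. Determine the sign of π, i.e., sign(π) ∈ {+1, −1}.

Orbit of 24 under x↦23x: [24, 1, 23, 7, 16, 20, 25]… (length divides ord_29(23)).
5 cycles of lengths [7, 7, 7, 7, 1].
n − c = 29 − 5 = 24; sign = (−1)^24 = +1.

+1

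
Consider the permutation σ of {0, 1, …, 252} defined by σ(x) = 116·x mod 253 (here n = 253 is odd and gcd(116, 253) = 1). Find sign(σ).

-1

Trace 24: π^k(24) = [24, 1, 116, 47, 139, 185, 208] for k=0..6.
π_116 has 46 disjoint cycles with lengths [10, 10, 10, 10, 10, 10, 10, 10, 10, 10, 10, 10, 10, 10, 10, 10, 10, 10, 10, 10, 10, 10, 10, 1, 1, 1, 1, 1, 1, 1, 1, 1, 1, 1, 1, 1, 1, 1, 1, 1, 1, 1, 1, 1, 1, 1] on {0,…,252}.
46 cycles on 253: each ℓ→(−1)^(ℓ−1), product (−1)^207 = -1.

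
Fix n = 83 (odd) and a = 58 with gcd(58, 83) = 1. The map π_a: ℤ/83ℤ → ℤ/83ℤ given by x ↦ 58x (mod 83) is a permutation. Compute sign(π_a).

-1

Trace 58: π^k(58) = [58, 44, 62, 27, 72, 26, 14] for k=0..6.
2 cycles of lengths [82, 1].
n − c = 83 − 2 = 81; sign = (−1)^81 = -1.
Via Zolotarev, sign(π_{58}) = (58|83) = -1.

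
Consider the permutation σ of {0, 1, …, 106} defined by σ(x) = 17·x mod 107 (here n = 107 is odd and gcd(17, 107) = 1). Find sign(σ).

Start at x=90: 90 → 32 → 9 → 46 → 33 → 26 → 14 → … (one orbit).
The orbit structure of x ↦ 17x mod 107: 2 orbits of sizes [106, 1].
107 − 2 = 105 transpositions; sign(π) = (−1)^105 = -1.

-1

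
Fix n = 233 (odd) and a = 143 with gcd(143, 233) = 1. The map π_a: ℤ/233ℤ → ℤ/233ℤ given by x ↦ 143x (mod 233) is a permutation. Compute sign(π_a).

Orbit of 77 under x↦143x: [77, 60, 192, 195, 158, 226, 164]… (length divides ord_233(143)).
Decompose π into cycles: lengths [232, 1] (2 cycles, including the fixed point 0).
n − c = 233 − 2 = 231; sign = (−1)^231 = -1.
Check: (143/233) = -1 by Zolotarev.

-1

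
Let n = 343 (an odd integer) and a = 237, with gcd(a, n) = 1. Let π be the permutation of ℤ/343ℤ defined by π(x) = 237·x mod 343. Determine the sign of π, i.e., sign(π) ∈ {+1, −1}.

Trace 195: π^k(195) = [195, 253, 279, 267, 167, 134, 202] for k=0..6.
π_237 has 10 disjoint cycles with lengths [98, 98, 98, 14, 14, 14, 2, 2, 2, 1] on {0,…,342}.
n − c = 343 − 10 = 333; sign = (−1)^333 = -1.
Via Zolotarev, sign(π_{237}) = (237|343) = -1.

-1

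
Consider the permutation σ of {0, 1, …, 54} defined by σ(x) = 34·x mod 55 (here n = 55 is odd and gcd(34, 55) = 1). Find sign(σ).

Trace 34: π^k(34) = [34, 1] for k=0..1.
Cycle lengths of π_34 on ℤ/55ℤ: [2, 2, 2, 2, 2, 2, 2, 2, 2, 2, 2, 2, 2, 2, 2, 2, 2, 2, 2, 2, 2, 2, 1, 1, 1, 1, 1, 1, 1, 1, 1, 1, 1]; 33 cycles in total.
With 33 cycles on 55 points, sign = (−1)^{55−33} = +1.
Check: (34/55) = +1 by Zolotarev.

+1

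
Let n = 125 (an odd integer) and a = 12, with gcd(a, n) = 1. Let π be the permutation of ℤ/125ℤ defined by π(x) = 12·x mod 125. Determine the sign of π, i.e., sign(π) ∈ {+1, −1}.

-1

Orbit of 32 under x↦12x: [32, 9, 108, 46, 52, 124, 113]… (length divides ord_125(12)).
Cycle lengths of π_12 on ℤ/125ℤ: [100, 20, 4, 1]; 4 cycles in total.
n − c = 125 − 4 = 121; sign = (−1)^121 = -1.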